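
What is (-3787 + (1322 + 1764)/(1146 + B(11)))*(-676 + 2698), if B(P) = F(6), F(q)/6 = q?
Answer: -1507450876/197 ≈ -7.6520e+6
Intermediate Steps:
F(q) = 6*q
B(P) = 36 (B(P) = 6*6 = 36)
(-3787 + (1322 + 1764)/(1146 + B(11)))*(-676 + 2698) = (-3787 + (1322 + 1764)/(1146 + 36))*(-676 + 2698) = (-3787 + 3086/1182)*2022 = (-3787 + 3086*(1/1182))*2022 = (-3787 + 1543/591)*2022 = -2236574/591*2022 = -1507450876/197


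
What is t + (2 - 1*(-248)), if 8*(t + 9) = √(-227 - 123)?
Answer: 241 + 5*I*√14/8 ≈ 241.0 + 2.3385*I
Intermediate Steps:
t = -9 + 5*I*√14/8 (t = -9 + √(-227 - 123)/8 = -9 + √(-350)/8 = -9 + (5*I*√14)/8 = -9 + 5*I*√14/8 ≈ -9.0 + 2.3385*I)
t + (2 - 1*(-248)) = (-9 + 5*I*√14/8) + (2 - 1*(-248)) = (-9 + 5*I*√14/8) + (2 + 248) = (-9 + 5*I*√14/8) + 250 = 241 + 5*I*√14/8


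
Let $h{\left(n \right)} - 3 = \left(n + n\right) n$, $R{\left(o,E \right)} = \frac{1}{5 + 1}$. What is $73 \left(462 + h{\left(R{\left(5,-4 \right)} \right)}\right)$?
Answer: $\frac{611083}{18} \approx 33949.0$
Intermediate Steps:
$R{\left(o,E \right)} = \frac{1}{6}$
$h{\left(n \right)} = 3 + 2 n^{2}$ ($h{\left(n \right)} = 3 + \left(n + n\right) n = 3 + 2 n n = 3 + 2 n^{2}$)
$73 \left(462 + h{\left(R{\left(5,-4 \right)} \right)}\right) = 73 \left(462 + \left(3 + \frac{2}{36}\right)\right) = 73 \left(462 + \left(3 + 2 \cdot \frac{1}{36}\right)\right) = 73 \left(462 + \left(3 + \frac{1}{18}\right)\right) = 73 \left(462 + \frac{55}{18}\right) = 73 \cdot \frac{8371}{18} = \frac{611083}{18}$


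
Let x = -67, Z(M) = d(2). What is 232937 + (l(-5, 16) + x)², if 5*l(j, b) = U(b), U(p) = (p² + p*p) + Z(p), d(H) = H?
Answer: 5855466/25 ≈ 2.3422e+5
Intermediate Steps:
Z(M) = 2
U(p) = 2 + 2*p² (U(p) = (p² + p*p) + 2 = (p² + p²) + 2 = 2*p² + 2 = 2 + 2*p²)
l(j, b) = ⅖ + 2*b²/5 (l(j, b) = (2 + 2*b²)/5 = ⅖ + 2*b²/5)
232937 + (l(-5, 16) + x)² = 232937 + ((⅖ + (⅖)*16²) - 67)² = 232937 + ((⅖ + (⅖)*256) - 67)² = 232937 + ((⅖ + 512/5) - 67)² = 232937 + (514/5 - 67)² = 232937 + (179/5)² = 232937 + 32041/25 = 5855466/25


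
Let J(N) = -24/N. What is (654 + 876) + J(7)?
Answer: 10686/7 ≈ 1526.6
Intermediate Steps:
(654 + 876) + J(7) = (654 + 876) - 24/7 = 1530 - 24*1/7 = 1530 - 24/7 = 10686/7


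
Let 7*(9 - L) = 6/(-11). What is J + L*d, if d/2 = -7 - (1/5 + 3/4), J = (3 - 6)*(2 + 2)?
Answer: -120381/770 ≈ -156.34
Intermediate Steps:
J = -12 (J = -3*4 = -12)
d = -159/10 (d = 2*(-7 - (1/5 + 3/4)) = 2*(-7 - (1*(⅕) + 3*(¼))) = 2*(-7 - (⅕ + ¾)) = 2*(-7 - 1*19/20) = 2*(-7 - 19/20) = 2*(-159/20) = -159/10 ≈ -15.900)
L = 699/77 (L = 9 - 6/(7*(-11)) = 9 - 6*(-1)/(7*11) = 9 - ⅐*(-6/11) = 9 + 6/77 = 699/77 ≈ 9.0779)
J + L*d = -12 + (699/77)*(-159/10) = -12 - 111141/770 = -120381/770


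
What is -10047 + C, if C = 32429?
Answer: 22382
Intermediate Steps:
-10047 + C = -10047 + 32429 = 22382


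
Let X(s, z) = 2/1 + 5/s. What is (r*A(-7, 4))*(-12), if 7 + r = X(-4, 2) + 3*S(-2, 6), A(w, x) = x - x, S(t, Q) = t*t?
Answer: 0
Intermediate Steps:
S(t, Q) = t²
A(w, x) = 0
X(s, z) = 2 + 5/s (X(s, z) = 2*1 + 5/s = 2 + 5/s)
r = 23/4 (r = -7 + ((2 + 5/(-4)) + 3*(-2)²) = -7 + ((2 + 5*(-¼)) + 3*4) = -7 + ((2 - 5/4) + 12) = -7 + (¾ + 12) = -7 + 51/4 = 23/4 ≈ 5.7500)
(r*A(-7, 4))*(-12) = ((23/4)*0)*(-12) = 0*(-12) = 0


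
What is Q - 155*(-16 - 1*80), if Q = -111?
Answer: 14769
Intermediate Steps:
Q - 155*(-16 - 1*80) = -111 - 155*(-16 - 1*80) = -111 - 155*(-16 - 80) = -111 - 155*(-96) = -111 + 14880 = 14769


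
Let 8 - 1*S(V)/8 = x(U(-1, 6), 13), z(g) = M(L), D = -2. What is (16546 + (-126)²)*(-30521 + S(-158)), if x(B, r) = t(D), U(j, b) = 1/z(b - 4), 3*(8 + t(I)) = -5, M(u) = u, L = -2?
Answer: -2954908658/3 ≈ -9.8497e+8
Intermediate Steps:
t(I) = -29/3 (t(I) = -8 + (⅓)*(-5) = -8 - 5/3 = -29/3)
z(g) = -2
U(j, b) = -½ (U(j, b) = 1/(-2) = -½)
x(B, r) = -29/3
S(V) = 424/3 (S(V) = 64 - 8*(-29/3) = 64 + 232/3 = 424/3)
(16546 + (-126)²)*(-30521 + S(-158)) = (16546 + (-126)²)*(-30521 + 424/3) = (16546 + 15876)*(-91139/3) = 32422*(-91139/3) = -2954908658/3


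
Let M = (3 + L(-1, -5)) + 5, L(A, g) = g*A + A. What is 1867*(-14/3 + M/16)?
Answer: -87749/12 ≈ -7312.4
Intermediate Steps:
L(A, g) = A + A*g (L(A, g) = A*g + A = A + A*g)
M = 12 (M = (3 - (1 - 5)) + 5 = (3 - 1*(-4)) + 5 = (3 + 4) + 5 = 7 + 5 = 12)
1867*(-14/3 + M/16) = 1867*(-14/3 + 12/16) = 1867*(-14*⅓ + 12*(1/16)) = 1867*(-14/3 + ¾) = 1867*(-47/12) = -87749/12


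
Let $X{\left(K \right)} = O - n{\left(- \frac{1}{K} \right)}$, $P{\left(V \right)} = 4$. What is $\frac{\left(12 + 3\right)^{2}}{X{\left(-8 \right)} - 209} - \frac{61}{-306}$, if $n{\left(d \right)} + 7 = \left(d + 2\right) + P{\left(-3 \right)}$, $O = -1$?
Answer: $- \frac{448747}{511938} \approx -0.87656$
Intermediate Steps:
$n{\left(d \right)} = -1 + d$ ($n{\left(d \right)} = -7 + \left(\left(d + 2\right) + 4\right) = -7 + \left(\left(2 + d\right) + 4\right) = -7 + \left(6 + d\right) = -1 + d$)
$X{\left(K \right)} = \frac{1}{K}$ ($X{\left(K \right)} = -1 - \left(-1 - \frac{1}{K}\right) = -1 + \left(1 + \frac{1}{K}\right) = \frac{1}{K}$)
$\frac{\left(12 + 3\right)^{2}}{X{\left(-8 \right)} - 209} - \frac{61}{-306} = \frac{\left(12 + 3\right)^{2}}{\frac{1}{-8} - 209} - \frac{61}{-306} = \frac{15^{2}}{- \frac{1}{8} - 209} - - \frac{61}{306} = \frac{225}{- \frac{1673}{8}} + \frac{61}{306} = 225 \left(- \frac{8}{1673}\right) + \frac{61}{306} = - \frac{1800}{1673} + \frac{61}{306} = - \frac{448747}{511938}$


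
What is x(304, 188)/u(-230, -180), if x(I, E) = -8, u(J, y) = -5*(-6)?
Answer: -4/15 ≈ -0.26667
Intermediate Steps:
u(J, y) = 30
x(304, 188)/u(-230, -180) = -8/30 = -8*1/30 = -4/15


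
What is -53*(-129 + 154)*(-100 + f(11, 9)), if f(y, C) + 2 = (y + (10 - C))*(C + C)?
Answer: -151050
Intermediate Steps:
f(y, C) = -2 + 2*C*(10 + y - C) (f(y, C) = -2 + (y + (10 - C))*(C + C) = -2 + (10 + y - C)*(2*C) = -2 + 2*C*(10 + y - C))
-53*(-129 + 154)*(-100 + f(11, 9)) = -53*(-129 + 154)*(-100 + (-2 - 2*9**2 + 20*9 + 2*9*11)) = -1325*(-100 + (-2 - 2*81 + 180 + 198)) = -1325*(-100 + (-2 - 162 + 180 + 198)) = -1325*(-100 + 214) = -1325*114 = -53*2850 = -151050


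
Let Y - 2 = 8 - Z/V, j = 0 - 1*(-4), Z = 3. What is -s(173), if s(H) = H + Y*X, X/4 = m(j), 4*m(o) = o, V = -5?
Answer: -1077/5 ≈ -215.40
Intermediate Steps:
j = 4 (j = 0 + 4 = 4)
m(o) = o/4
X = 4 (X = 4*((¼)*4) = 4*1 = 4)
Y = 53/5 (Y = 2 + (8 - 3/(-5)) = 2 + (8 - 3*(-1)/5) = 2 + (8 - 1*(-⅗)) = 2 + (8 + ⅗) = 2 + 43/5 = 53/5 ≈ 10.600)
s(H) = 212/5 + H (s(H) = H + (53/5)*4 = H + 212/5 = 212/5 + H)
-s(173) = -(212/5 + 173) = -1*1077/5 = -1077/5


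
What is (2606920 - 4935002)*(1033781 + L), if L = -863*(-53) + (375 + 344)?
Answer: -2514884971598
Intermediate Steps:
L = 46458 (L = 45739 + 719 = 46458)
(2606920 - 4935002)*(1033781 + L) = (2606920 - 4935002)*(1033781 + 46458) = -2328082*1080239 = -2514884971598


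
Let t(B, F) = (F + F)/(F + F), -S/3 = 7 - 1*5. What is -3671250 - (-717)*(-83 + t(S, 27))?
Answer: -3730044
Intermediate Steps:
S = -6 (S = -3*(7 - 1*5) = -3*(7 - 5) = -3*2 = -6)
t(B, F) = 1 (t(B, F) = (2*F)/((2*F)) = (2*F)*(1/(2*F)) = 1)
-3671250 - (-717)*(-83 + t(S, 27)) = -3671250 - (-717)*(-83 + 1) = -3671250 - (-717)*(-82) = -3671250 - 1*58794 = -3671250 - 58794 = -3730044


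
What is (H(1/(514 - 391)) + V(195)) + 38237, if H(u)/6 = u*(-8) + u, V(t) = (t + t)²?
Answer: 7803803/41 ≈ 1.9034e+5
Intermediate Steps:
V(t) = 4*t² (V(t) = (2*t)² = 4*t²)
H(u) = -42*u (H(u) = 6*(u*(-8) + u) = 6*(-8*u + u) = 6*(-7*u) = -42*u)
(H(1/(514 - 391)) + V(195)) + 38237 = (-42/(514 - 391) + 4*195²) + 38237 = (-42/123 + 4*38025) + 38237 = (-42*1/123 + 152100) + 38237 = (-14/41 + 152100) + 38237 = 6236086/41 + 38237 = 7803803/41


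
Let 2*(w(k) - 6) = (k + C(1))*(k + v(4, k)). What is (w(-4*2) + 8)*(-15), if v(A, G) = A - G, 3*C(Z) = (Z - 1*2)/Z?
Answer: 40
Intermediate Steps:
C(Z) = (-2 + Z)/(3*Z) (C(Z) = ((Z - 1*2)/Z)/3 = ((Z - 2)/Z)/3 = ((-2 + Z)/Z)/3 = (-2 + Z)/(3*Z))
w(k) = 16/3 + 2*k (w(k) = 6 + ((k + (⅓)*(-2 + 1)/1)*(k + (4 - k)))/2 = 6 + ((k + (⅓)*1*(-1))*4)/2 = 6 + ((k - ⅓)*4)/2 = 6 + ((-⅓ + k)*4)/2 = 6 + (-4/3 + 4*k)/2 = 6 + (-⅔ + 2*k) = 16/3 + 2*k)
(w(-4*2) + 8)*(-15) = ((16/3 + 2*(-4*2)) + 8)*(-15) = ((16/3 + 2*(-8)) + 8)*(-15) = ((16/3 - 16) + 8)*(-15) = (-32/3 + 8)*(-15) = -8/3*(-15) = 40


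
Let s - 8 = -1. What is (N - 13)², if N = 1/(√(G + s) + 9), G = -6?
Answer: 16641/100 ≈ 166.41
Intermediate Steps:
s = 7 (s = 8 - 1 = 7)
N = ⅒ (N = 1/(√(-6 + 7) + 9) = 1/(√1 + 9) = 1/(1 + 9) = 1/10 = ⅒ ≈ 0.10000)
(N - 13)² = (⅒ - 13)² = (-129/10)² = 16641/100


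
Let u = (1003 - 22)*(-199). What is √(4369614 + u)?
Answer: √4174395 ≈ 2043.1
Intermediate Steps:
u = -195219 (u = 981*(-199) = -195219)
√(4369614 + u) = √(4369614 - 195219) = √4174395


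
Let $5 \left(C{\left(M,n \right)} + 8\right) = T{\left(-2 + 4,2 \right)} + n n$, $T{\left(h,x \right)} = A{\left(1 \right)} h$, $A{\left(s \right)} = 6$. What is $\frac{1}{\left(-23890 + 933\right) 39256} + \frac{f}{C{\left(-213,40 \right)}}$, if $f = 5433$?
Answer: $\frac{2040091481759}{118057198952} \approx 17.281$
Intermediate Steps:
$T{\left(h,x \right)} = 6 h$
$C{\left(M,n \right)} = - \frac{28}{5} + \frac{n^{2}}{5}$ ($C{\left(M,n \right)} = -8 + \frac{6 \left(-2 + 4\right) + n n}{5} = -8 + \frac{6 \cdot 2 + n^{2}}{5} = -8 + \frac{12 + n^{2}}{5} = -8 + \left(\frac{12}{5} + \frac{n^{2}}{5}\right) = - \frac{28}{5} + \frac{n^{2}}{5}$)
$\frac{1}{\left(-23890 + 933\right) 39256} + \frac{f}{C{\left(-213,40 \right)}} = \frac{1}{\left(-23890 + 933\right) 39256} + \frac{5433}{- \frac{28}{5} + \frac{40^{2}}{5}} = \frac{1}{-22957} \cdot \frac{1}{39256} + \frac{5433}{- \frac{28}{5} + \frac{1}{5} \cdot 1600} = \left(- \frac{1}{22957}\right) \frac{1}{39256} + \frac{5433}{- \frac{28}{5} + 320} = - \frac{1}{901199992} + \frac{5433}{\frac{1572}{5}} = - \frac{1}{901199992} + 5433 \cdot \frac{5}{1572} = - \frac{1}{901199992} + \frac{9055}{524} = \frac{2040091481759}{118057198952}$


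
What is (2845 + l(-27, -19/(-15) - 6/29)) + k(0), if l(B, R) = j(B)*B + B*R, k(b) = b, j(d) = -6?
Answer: 431866/145 ≈ 2978.4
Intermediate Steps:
l(B, R) = -6*B + B*R
(2845 + l(-27, -19/(-15) - 6/29)) + k(0) = (2845 - 27*(-6 + (-19/(-15) - 6/29))) + 0 = (2845 - 27*(-6 + (-19*(-1/15) - 6*1/29))) + 0 = (2845 - 27*(-6 + (19/15 - 6/29))) + 0 = (2845 - 27*(-6 + 461/435)) + 0 = (2845 - 27*(-2149/435)) + 0 = (2845 + 19341/145) + 0 = 431866/145 + 0 = 431866/145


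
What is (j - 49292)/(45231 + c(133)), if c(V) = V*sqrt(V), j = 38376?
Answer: -123435399/510872681 + 362957*sqrt(133)/510872681 ≈ -0.23342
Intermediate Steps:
c(V) = V**(3/2)
(j - 49292)/(45231 + c(133)) = (38376 - 49292)/(45231 + 133**(3/2)) = -10916/(45231 + 133*sqrt(133))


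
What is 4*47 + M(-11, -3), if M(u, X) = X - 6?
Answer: 179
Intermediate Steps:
M(u, X) = -6 + X
4*47 + M(-11, -3) = 4*47 + (-6 - 3) = 188 - 9 = 179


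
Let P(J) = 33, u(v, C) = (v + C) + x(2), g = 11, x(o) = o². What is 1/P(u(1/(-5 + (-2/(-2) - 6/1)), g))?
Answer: 1/33 ≈ 0.030303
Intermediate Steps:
u(v, C) = 4 + C + v (u(v, C) = (v + C) + 2² = (C + v) + 4 = 4 + C + v)
1/P(u(1/(-5 + (-2/(-2) - 6/1)), g)) = 1/33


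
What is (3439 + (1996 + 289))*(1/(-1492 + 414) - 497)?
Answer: -1533365154/539 ≈ -2.8448e+6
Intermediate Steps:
(3439 + (1996 + 289))*(1/(-1492 + 414) - 497) = (3439 + 2285)*(1/(-1078) - 497) = 5724*(-1/1078 - 497) = 5724*(-535767/1078) = -1533365154/539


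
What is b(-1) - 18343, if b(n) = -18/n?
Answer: -18325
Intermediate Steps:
b(-1) - 18343 = -18/(-1) - 18343 = -18*(-1) - 18343 = 18 - 18343 = -18325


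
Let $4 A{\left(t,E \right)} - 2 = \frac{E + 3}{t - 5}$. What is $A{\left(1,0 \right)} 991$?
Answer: $\frac{4955}{16} \approx 309.69$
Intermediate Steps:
$A{\left(t,E \right)} = \frac{1}{2} + \frac{3 + E}{4 \left(-5 + t\right)}$ ($A{\left(t,E \right)} = \frac{1}{2} + \frac{\left(E + 3\right) \frac{1}{t - 5}}{4} = \frac{1}{2} + \frac{\left(3 + E\right) \frac{1}{-5 + t}}{4} = \frac{1}{2} + \frac{\frac{1}{-5 + t} \left(3 + E\right)}{4} = \frac{1}{2} + \frac{3 + E}{4 \left(-5 + t\right)}$)
$A{\left(1,0 \right)} 991 = \frac{-7 + 0 + 2 \cdot 1}{4 \left(-5 + 1\right)} 991 = \frac{-7 + 0 + 2}{4 \left(-4\right)} 991 = \frac{1}{4} \left(- \frac{1}{4}\right) \left(-5\right) 991 = \frac{5}{16} \cdot 991 = \frac{4955}{16}$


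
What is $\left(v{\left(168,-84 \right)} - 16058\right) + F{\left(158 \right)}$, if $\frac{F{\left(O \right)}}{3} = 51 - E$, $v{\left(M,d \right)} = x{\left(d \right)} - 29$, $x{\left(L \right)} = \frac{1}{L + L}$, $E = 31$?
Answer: $- \frac{2692537}{168} \approx -16027.0$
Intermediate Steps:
$x{\left(L \right)} = \frac{1}{2 L}$
$v{\left(M,d \right)} = -29 + \frac{1}{2 d}$ ($v{\left(M,d \right)} = \frac{1}{2 d} - 29 = -29 + \frac{1}{2 d}$)
$F{\left(O \right)} = 60$ ($F{\left(O \right)} = 3 \left(51 - 31\right) = 3 \cdot 20 = 60$)
$\left(v{\left(168,-84 \right)} - 16058\right) + F{\left(158 \right)} = \left(\left(-29 + \frac{1}{2 \left(-84\right)}\right) - 16058\right) + 60 = \left(\left(-29 + \frac{1}{2} \left(- \frac{1}{84}\right)\right) - 16058\right) + 60 = \left(\left(-29 - \frac{1}{168}\right) - 16058\right) + 60 = \left(- \frac{4873}{168} - 16058\right) + 60 = - \frac{2702617}{168} + 60 = - \frac{2692537}{168}$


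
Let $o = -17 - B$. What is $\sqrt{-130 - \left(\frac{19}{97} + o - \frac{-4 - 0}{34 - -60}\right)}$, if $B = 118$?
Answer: $\frac{18 \sqrt{305453}}{4559} \approx 2.1821$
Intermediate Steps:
$o = -135$ ($o = -17 - 118 = -135$)
$\sqrt{-130 - \left(\frac{19}{97} + o - \frac{-4 - 0}{34 - -60}\right)} = \sqrt{-130 + \left(\left(\frac{19}{-97} + \frac{-4 - 0}{34 - -60}\right) - -135\right)} = \sqrt{-130 + \left(\left(19 \left(- \frac{1}{97}\right) + \frac{-4 + 0}{34 + 60}\right) + 135\right)} = \sqrt{-130 + \left(\left(- \frac{19}{97} - \frac{4}{94}\right) + 135\right)} = \sqrt{-130 + \left(\left(- \frac{19}{97} - \frac{2}{47}\right) + 135\right)} = \sqrt{-130 + \left(- \frac{1087}{4559} + 135\right)} = \sqrt{-130 + \frac{614378}{4559}} = \sqrt{\frac{21708}{4559}} = \frac{18 \sqrt{305453}}{4559}$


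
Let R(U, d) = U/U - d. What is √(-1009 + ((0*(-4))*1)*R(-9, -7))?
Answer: I*√1009 ≈ 31.765*I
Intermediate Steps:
R(U, d) = 1 - d
√(-1009 + ((0*(-4))*1)*R(-9, -7)) = √(-1009 + ((0*(-4))*1)*(1 - 1*(-7))) = √(-1009 + (0*1)*(1 + 7)) = √(-1009 + 0*8) = √(-1009 + 0) = √(-1009) = I*√1009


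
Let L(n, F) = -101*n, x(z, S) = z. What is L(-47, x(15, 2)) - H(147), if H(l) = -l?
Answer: 4894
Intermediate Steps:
L(-47, x(15, 2)) - H(147) = -101*(-47) - (-1)*147 = 4747 - 1*(-147) = 4747 + 147 = 4894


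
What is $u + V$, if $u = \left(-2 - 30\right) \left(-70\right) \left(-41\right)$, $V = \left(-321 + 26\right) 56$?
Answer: $-108360$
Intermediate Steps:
$V = -16520$ ($V = \left(-295\right) 56 = -16520$)
$u = -91840$ ($u = \left(-32\right) \left(-70\right) \left(-41\right) = 2240 \left(-41\right) = -91840$)
$u + V = -91840 - 16520 = -108360$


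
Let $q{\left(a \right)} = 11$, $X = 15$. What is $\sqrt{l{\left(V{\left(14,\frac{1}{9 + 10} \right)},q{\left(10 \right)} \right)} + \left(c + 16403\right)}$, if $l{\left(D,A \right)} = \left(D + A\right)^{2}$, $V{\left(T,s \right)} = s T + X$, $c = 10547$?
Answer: $\frac{\sqrt{9987014}}{19} \approx 166.33$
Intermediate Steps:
$V{\left(T,s \right)} = 15 + T s$ ($V{\left(T,s \right)} = s T + 15 = T s + 15 = 15 + T s$)
$l{\left(D,A \right)} = \left(A + D\right)^{2}$
$\sqrt{l{\left(V{\left(14,\frac{1}{9 + 10} \right)},q{\left(10 \right)} \right)} + \left(c + 16403\right)} = \sqrt{\left(11 + \left(15 + \frac{14}{9 + 10}\right)\right)^{2} + \left(10547 + 16403\right)} = \sqrt{\left(11 + \left(15 + \frac{14}{19}\right)\right)^{2} + 26950} = \sqrt{\left(11 + \frac{299}{19}\right)^{2} + 26950} = \sqrt{\left(\frac{508}{19}\right)^{2} + 26950} = \sqrt{\frac{258064}{361} + 26950} = \sqrt{\frac{9987014}{361}} = \frac{\sqrt{9987014}}{19}$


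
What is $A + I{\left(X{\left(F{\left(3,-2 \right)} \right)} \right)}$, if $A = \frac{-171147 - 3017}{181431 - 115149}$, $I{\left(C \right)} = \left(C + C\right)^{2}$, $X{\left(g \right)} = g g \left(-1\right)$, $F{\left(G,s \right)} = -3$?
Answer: $\frac{10650602}{33141} \approx 321.37$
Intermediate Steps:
$X{\left(g \right)} = - g^{2}$ ($X{\left(g \right)} = g^{2} \left(-1\right) = - g^{2}$)
$I{\left(C \right)} = 4 C^{2}$ ($I{\left(C \right)} = \left(2 C\right)^{2} = 4 C^{2}$)
$A = - \frac{87082}{33141}$ ($A = - \frac{174164}{66282} = \left(-174164\right) \frac{1}{66282} = - \frac{87082}{33141} \approx -2.6276$)
$A + I{\left(X{\left(F{\left(3,-2 \right)} \right)} \right)} = - \frac{87082}{33141} + 4 \left(- \left(-3\right)^{2}\right)^{2} = - \frac{87082}{33141} + 4 \left(\left(-1\right) 9\right)^{2} = - \frac{87082}{33141} + 4 \left(-9\right)^{2} = - \frac{87082}{33141} + 4 \cdot 81 = - \frac{87082}{33141} + 324 = \frac{10650602}{33141}$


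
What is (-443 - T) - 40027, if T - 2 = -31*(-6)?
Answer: -40658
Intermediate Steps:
T = 188 (T = 2 - 31*(-6) = 2 + 186 = 188)
(-443 - T) - 40027 = (-443 - 1*188) - 40027 = (-443 - 188) - 40027 = -631 - 40027 = -40658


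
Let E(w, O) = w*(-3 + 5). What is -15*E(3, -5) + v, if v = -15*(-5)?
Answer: -15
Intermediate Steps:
E(w, O) = 2*w (E(w, O) = w*2 = 2*w)
v = 75
-15*E(3, -5) + v = -30*3 + 75 = -15*6 + 75 = -90 + 75 = -15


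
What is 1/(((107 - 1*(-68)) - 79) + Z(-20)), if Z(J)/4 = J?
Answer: 1/16 ≈ 0.062500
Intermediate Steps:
Z(J) = 4*J
1/(((107 - 1*(-68)) - 79) + Z(-20)) = 1/(((107 - 1*(-68)) - 79) + 4*(-20)) = 1/(((107 + 68) - 79) - 80) = 1/((175 - 79) - 80) = 1/(96 - 80) = 1/16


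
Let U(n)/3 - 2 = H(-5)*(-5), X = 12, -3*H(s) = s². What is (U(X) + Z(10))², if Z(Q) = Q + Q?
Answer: 22801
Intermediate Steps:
H(s) = -s²/3
Z(Q) = 2*Q
U(n) = 131 (U(n) = 6 + 3*(-⅓*(-5)²*(-5)) = 6 + 3*(-⅓*25*(-5)) = 6 + 3*(-25/3*(-5)) = 6 + 3*(125/3) = 6 + 125 = 131)
(U(X) + Z(10))² = (131 + 2*10)² = (131 + 20)² = 151² = 22801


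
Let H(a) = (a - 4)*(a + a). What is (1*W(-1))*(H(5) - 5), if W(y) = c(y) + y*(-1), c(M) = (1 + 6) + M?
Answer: 35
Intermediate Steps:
c(M) = 7 + M
W(y) = 7 (W(y) = (7 + y) + y*(-1) = (7 + y) - y = 7)
H(a) = 2*a*(-4 + a) (H(a) = (-4 + a)*(2*a) = 2*a*(-4 + a))
(1*W(-1))*(H(5) - 5) = (1*7)*(2*5*(-4 + 5) - 5) = 7*(2*5*1 - 5) = 7*(10 - 5) = 7*5 = 35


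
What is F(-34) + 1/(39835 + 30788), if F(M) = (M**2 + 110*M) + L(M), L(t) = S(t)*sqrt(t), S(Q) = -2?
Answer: -182489831/70623 - 2*I*sqrt(34) ≈ -2584.0 - 11.662*I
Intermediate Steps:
L(t) = -2*sqrt(t)
F(M) = M**2 - 2*sqrt(M) + 110*M (F(M) = (M**2 + 110*M) - 2*sqrt(M) = M**2 - 2*sqrt(M) + 110*M)
F(-34) + 1/(39835 + 30788) = ((-34)**2 - 2*I*sqrt(34) + 110*(-34)) + 1/(39835 + 30788) = (1156 - 2*I*sqrt(34) - 3740) + 1/70623 = (-2584 - 2*I*sqrt(34)) + 1/70623 = -182489831/70623 - 2*I*sqrt(34)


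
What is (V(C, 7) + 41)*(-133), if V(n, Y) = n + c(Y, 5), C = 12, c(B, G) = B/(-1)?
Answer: -6118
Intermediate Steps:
c(B, G) = -B (c(B, G) = B*(-1) = -B)
V(n, Y) = n - Y
(V(C, 7) + 41)*(-133) = ((12 - 1*7) + 41)*(-133) = ((12 - 7) + 41)*(-133) = (5 + 41)*(-133) = 46*(-133) = -6118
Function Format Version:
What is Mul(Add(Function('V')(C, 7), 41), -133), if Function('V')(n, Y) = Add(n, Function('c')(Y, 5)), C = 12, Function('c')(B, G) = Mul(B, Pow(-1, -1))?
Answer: -6118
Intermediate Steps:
Function('c')(B, G) = Mul(-1, B) (Function('c')(B, G) = Mul(B, -1) = Mul(-1, B))
Function('V')(n, Y) = Add(n, Mul(-1, Y))
Mul(Add(Function('V')(C, 7), 41), -133) = Mul(Add(Add(12, Mul(-1, 7)), 41), -133) = Mul(Add(Add(12, -7), 41), -133) = Mul(Add(5, 41), -133) = Mul(46, -133) = -6118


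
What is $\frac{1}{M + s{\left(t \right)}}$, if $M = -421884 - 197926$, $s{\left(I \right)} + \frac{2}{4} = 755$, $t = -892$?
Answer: $- \frac{2}{1238111} \approx -1.6154 \cdot 10^{-6}$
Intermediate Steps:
$s{\left(I \right)} = \frac{1509}{2}$ ($s{\left(I \right)} = - \frac{1}{2} + 755 = \frac{1509}{2}$)
$M = -619810$
$\frac{1}{M + s{\left(t \right)}} = \frac{1}{-619810 + \frac{1509}{2}} = \frac{1}{- \frac{1238111}{2}} = - \frac{2}{1238111}$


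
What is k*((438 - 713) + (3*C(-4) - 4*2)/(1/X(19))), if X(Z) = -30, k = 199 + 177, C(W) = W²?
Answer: -554600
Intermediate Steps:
k = 376
k*((438 - 713) + (3*C(-4) - 4*2)/(1/X(19))) = 376*((438 - 713) + (3*(-4)² - 4*2)/(1/(-30))) = 376*(-275 + (3*16 - 8)/(-1/30)) = 376*(-275 + (48 - 8)*(-30)) = 376*(-275 + 40*(-30)) = 376*(-275 - 1200) = 376*(-1475) = -554600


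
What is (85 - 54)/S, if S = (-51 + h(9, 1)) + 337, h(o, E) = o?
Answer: 31/295 ≈ 0.10508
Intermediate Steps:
S = 295 (S = (-51 + 9) + 337 = -42 + 337 = 295)
(85 - 54)/S = (85 - 54)/295 = 31*(1/295) = 31/295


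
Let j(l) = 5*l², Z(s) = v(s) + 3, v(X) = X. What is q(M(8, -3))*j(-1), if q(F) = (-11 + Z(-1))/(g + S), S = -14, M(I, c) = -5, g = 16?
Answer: -45/2 ≈ -22.500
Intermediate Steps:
Z(s) = 3 + s (Z(s) = s + 3 = 3 + s)
q(F) = -9/2 (q(F) = (-11 + (3 - 1))/(16 - 14) = (-11 + 2)/2 = -9*½ = -9/2)
q(M(8, -3))*j(-1) = -45*(-1)²/2 = -45/2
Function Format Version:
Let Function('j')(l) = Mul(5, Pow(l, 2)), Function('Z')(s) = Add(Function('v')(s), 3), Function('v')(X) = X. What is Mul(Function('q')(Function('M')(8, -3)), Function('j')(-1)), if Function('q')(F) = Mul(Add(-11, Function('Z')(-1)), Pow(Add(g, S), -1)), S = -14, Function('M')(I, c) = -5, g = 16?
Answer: Rational(-45, 2) ≈ -22.500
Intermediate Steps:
Function('Z')(s) = Add(3, s) (Function('Z')(s) = Add(s, 3) = Add(3, s))
Function('q')(F) = Rational(-9, 2) (Function('q')(F) = Mul(Add(-11, Add(3, -1)), Pow(Add(16, -14), -1)) = Mul(Add(-11, 2), Pow(2, -1)) = Mul(-9, Rational(1, 2)) = Rational(-9, 2))
Mul(Function('q')(Function('M')(8, -3)), Function('j')(-1)) = Mul(Rational(-9, 2), Mul(5, Pow(-1, 2))) = Mul(Rational(-9, 2), Mul(5, 1)) = Mul(Rational(-9, 2), 5) = Rational(-45, 2)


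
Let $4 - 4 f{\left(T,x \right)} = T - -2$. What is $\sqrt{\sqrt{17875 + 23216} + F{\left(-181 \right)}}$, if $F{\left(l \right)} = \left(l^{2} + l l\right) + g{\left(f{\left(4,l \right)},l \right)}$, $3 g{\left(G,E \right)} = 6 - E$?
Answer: $\frac{\sqrt{590259 + 9 \sqrt{41091}}}{3} \approx 256.49$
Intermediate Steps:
$f{\left(T,x \right)} = \frac{1}{2} - \frac{T}{4}$ ($f{\left(T,x \right)} = 1 - \frac{T - -2}{4} = 1 - \frac{T + 2}{4} = 1 - \frac{2 + T}{4} = 1 - \left(\frac{1}{2} + \frac{T}{4}\right) = \frac{1}{2} - \frac{T}{4}$)
$g{\left(G,E \right)} = 2 - \frac{E}{3}$ ($g{\left(G,E \right)} = \frac{6 - E}{3} = 2 - \frac{E}{3}$)
$F{\left(l \right)} = 2 + 2 l^{2} - \frac{l}{3}$ ($F{\left(l \right)} = \left(l^{2} + l l\right) - \left(-2 + \frac{l}{3}\right) = \left(l^{2} + l^{2}\right) - \left(-2 + \frac{l}{3}\right) = 2 l^{2} - \left(-2 + \frac{l}{3}\right) = 2 + 2 l^{2} - \frac{l}{3}$)
$\sqrt{\sqrt{17875 + 23216} + F{\left(-181 \right)}} = \sqrt{\sqrt{17875 + 23216} + \left(2 + 2 \left(-181\right)^{2} - - \frac{181}{3}\right)} = \sqrt{\sqrt{41091} + \left(2 + 2 \cdot 32761 + \frac{181}{3}\right)} = \sqrt{\sqrt{41091} + \left(2 + 65522 + \frac{181}{3}\right)} = \sqrt{\sqrt{41091} + \frac{196753}{3}} = \sqrt{\frac{196753}{3} + \sqrt{41091}}$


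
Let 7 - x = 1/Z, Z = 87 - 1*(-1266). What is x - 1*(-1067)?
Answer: 1453121/1353 ≈ 1074.0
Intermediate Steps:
Z = 1353 (Z = 87 + 1266 = 1353)
x = 9470/1353 (x = 7 - 1/1353 = 9470/1353 ≈ 6.9993)
x - 1*(-1067) = 9470/1353 - 1*(-1067) = 9470/1353 + 1067 = 1453121/1353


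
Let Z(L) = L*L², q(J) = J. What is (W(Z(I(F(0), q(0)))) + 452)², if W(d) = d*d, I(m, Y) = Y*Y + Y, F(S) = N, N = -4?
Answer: 204304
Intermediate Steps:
F(S) = -4
I(m, Y) = Y + Y² (I(m, Y) = Y² + Y = Y + Y²)
Z(L) = L³
W(d) = d²
(W(Z(I(F(0), q(0)))) + 452)² = (((0*(1 + 0))³)² + 452)² = (((0*1)³)² + 452)² = ((0³)² + 452)² = (0² + 452)² = (0 + 452)² = 452² = 204304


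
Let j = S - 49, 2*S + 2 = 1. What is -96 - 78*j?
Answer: 3765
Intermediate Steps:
S = -½ (S = -1 + (½)*1 = -1 + ½ = -½ ≈ -0.50000)
j = -99/2 (j = -½ - 49 = -99/2 ≈ -49.500)
-96 - 78*j = -96 - 78*(-99/2) = -96 + 3861 = 3765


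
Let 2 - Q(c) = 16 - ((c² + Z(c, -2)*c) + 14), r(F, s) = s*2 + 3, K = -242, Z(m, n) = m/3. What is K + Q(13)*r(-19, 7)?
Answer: 10766/3 ≈ 3588.7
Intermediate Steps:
Z(m, n) = m/3 (Z(m, n) = m*(⅓) = m/3)
r(F, s) = 3 + 2*s (r(F, s) = 2*s + 3 = 3 + 2*s)
Q(c) = 4*c²/3 (Q(c) = 2 - (16 - ((c² + (c/3)*c) + 14)) = 2 - (16 - ((c² + c²/3) + 14)) = 2 - (16 - (4*c²/3 + 14)) = 2 - (16 - (14 + 4*c²/3)) = 2 - (16 + (-14 - 4*c²/3)) = 2 - (2 - 4*c²/3) = 2 + (-2 + 4*c²/3) = 4*c²/3)
K + Q(13)*r(-19, 7) = -242 + ((4/3)*13²)*(3 + 2*7) = -242 + ((4/3)*169)*(3 + 14) = -242 + (676/3)*17 = -242 + 11492/3 = 10766/3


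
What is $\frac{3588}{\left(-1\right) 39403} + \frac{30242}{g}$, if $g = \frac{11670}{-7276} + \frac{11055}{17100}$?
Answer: $- \frac{27154212216156}{859655251} \approx -31587.0$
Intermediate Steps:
$g = - \frac{1985347}{2073660}$ ($g = 11670 \left(- \frac{1}{7276}\right) + 11055 \cdot \frac{1}{17100} = - \frac{5835}{3638} + \frac{737}{1140} = - \frac{1985347}{2073660} \approx -0.95741$)
$\frac{3588}{\left(-1\right) 39403} + \frac{30242}{g} = \frac{3588}{\left(-1\right) 39403} + \frac{30242}{- \frac{1985347}{2073660}} = \frac{3588}{-39403} + 30242 \left(- \frac{2073660}{1985347}\right) = 3588 \left(- \frac{1}{39403}\right) - \frac{62711625720}{1985347} = - \frac{276}{3031} - \frac{62711625720}{1985347} = - \frac{27154212216156}{859655251}$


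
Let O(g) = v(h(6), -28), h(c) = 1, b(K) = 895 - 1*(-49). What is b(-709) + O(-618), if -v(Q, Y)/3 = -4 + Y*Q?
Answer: 1040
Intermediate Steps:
b(K) = 944 (b(K) = 895 + 49 = 944)
v(Q, Y) = 12 - 3*Q*Y (v(Q, Y) = -3*(-4 + Y*Q) = -3*(-4 + Q*Y) = 12 - 3*Q*Y)
O(g) = 96 (O(g) = 12 - 3*1*(-28) = 12 + 84 = 96)
b(-709) + O(-618) = 944 + 96 = 1040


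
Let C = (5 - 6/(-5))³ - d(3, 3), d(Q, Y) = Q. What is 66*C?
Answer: 1941456/125 ≈ 15532.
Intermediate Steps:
C = 29416/125 (C = (5 - 6/(-5))³ - 1*3 = (5 - 6*(-1)/5)³ - 3 = (5 - 1*(-6/5))³ - 3 = (5 + 6/5)³ - 3 = (31/5)³ - 3 = 29791/125 - 3 = 29416/125 ≈ 235.33)
66*C = 66*(29416/125) = 1941456/125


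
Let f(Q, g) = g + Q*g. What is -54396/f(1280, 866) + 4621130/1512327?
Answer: 840694590248/279615651357 ≈ 3.0066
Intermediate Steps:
-54396/f(1280, 866) + 4621130/1512327 = -54396*1/(866*(1 + 1280)) + 4621130/1512327 = -54396/(866*1281) + 4621130*(1/1512327) = -54396/1109346 + 4621130/1512327 = -54396*1/1109346 + 4621130/1512327 = -9066/184891 + 4621130/1512327 = 840694590248/279615651357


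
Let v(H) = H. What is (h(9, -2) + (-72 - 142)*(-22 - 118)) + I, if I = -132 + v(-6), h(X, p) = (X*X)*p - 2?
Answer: 29658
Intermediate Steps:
h(X, p) = -2 + p*X**2 (h(X, p) = X**2*p - 2 = p*X**2 - 2 = -2 + p*X**2)
I = -138 (I = -132 - 6 = -138)
(h(9, -2) + (-72 - 142)*(-22 - 118)) + I = ((-2 - 2*9**2) + (-72 - 142)*(-22 - 118)) - 138 = ((-2 - 2*81) - 214*(-140)) - 138 = ((-2 - 162) + 29960) - 138 = (-164 + 29960) - 138 = 29796 - 138 = 29658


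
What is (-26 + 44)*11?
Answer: 198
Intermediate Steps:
(-26 + 44)*11 = 18*11 = 198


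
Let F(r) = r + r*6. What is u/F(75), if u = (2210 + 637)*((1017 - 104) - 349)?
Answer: 535236/175 ≈ 3058.5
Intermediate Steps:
u = 1605708 (u = 2847*(913 - 349) = 2847*564 = 1605708)
F(r) = 7*r (F(r) = r + 6*r = 7*r)
u/F(75) = 1605708/((7*75)) = 1605708/525 = 1605708*(1/525) = 535236/175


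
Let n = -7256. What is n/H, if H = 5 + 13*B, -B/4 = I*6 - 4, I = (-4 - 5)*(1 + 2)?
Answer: -7256/8637 ≈ -0.84011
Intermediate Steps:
I = -27 (I = -9*3 = -27)
B = 664 (B = -4*(-27*6 - 4) = -4*(-162 - 4) = -4*(-166) = 664)
H = 8637 (H = 5 + 13*664 = 5 + 8632 = 8637)
n/H = -7256/8637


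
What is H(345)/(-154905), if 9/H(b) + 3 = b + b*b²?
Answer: -1/706779312015 ≈ -1.4149e-12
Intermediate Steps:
H(b) = 9/(-3 + b + b³) (H(b) = 9/(-3 + (b + b*b²)) = 9/(-3 + (b + b³)) = 9/(-3 + b + b³))
H(345)/(-154905) = (9/(-3 + 345 + 345³))/(-154905) = (9/(-3 + 345 + 41063625))*(-1/154905) = (9/41063967)*(-1/154905) = (9*(1/41063967))*(-1/154905) = (1/4562663)*(-1/154905) = -1/706779312015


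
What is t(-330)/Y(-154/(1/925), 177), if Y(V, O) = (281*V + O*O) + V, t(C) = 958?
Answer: -958/40139571 ≈ -2.3867e-5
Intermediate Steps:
Y(V, O) = O**2 + 282*V (Y(V, O) = (281*V + O**2) + V = (O**2 + 281*V) + V = O**2 + 282*V)
t(-330)/Y(-154/(1/925), 177) = 958/(177**2 + 282*(-154/(1/925))) = 958/(31329 + 282*(-154/1/925)) = 958/(31329 + 282*(-154*925)) = 958/(31329 + 282*(-142450)) = 958/(31329 - 40170900) = 958/(-40139571) = 958*(-1/40139571) = -958/40139571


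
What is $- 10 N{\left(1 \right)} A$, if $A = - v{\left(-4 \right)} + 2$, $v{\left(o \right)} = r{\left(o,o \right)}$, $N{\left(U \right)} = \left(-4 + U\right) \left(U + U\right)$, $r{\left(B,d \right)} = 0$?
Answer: $120$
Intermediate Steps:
$N{\left(U \right)} = 2 U \left(-4 + U\right)$ ($N{\left(U \right)} = \left(-4 + U\right) 2 U = 2 U \left(-4 + U\right)$)
$v{\left(o \right)} = 0$
$A = 2$ ($A = \left(-1\right) 0 + 2 = 0 + 2 = 2$)
$- 10 N{\left(1 \right)} A = - 10 \cdot 2 \cdot 1 \left(-4 + 1\right) 2 = - 10 \cdot 2 \cdot 1 \left(-3\right) 2 = \left(-10\right) \left(-6\right) 2 = 60 \cdot 2 = 120$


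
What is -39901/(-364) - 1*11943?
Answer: -4307351/364 ≈ -11833.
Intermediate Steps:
-39901/(-364) - 1*11943 = -39901*(-1/364) - 11943 = 39901/364 - 11943 = -4307351/364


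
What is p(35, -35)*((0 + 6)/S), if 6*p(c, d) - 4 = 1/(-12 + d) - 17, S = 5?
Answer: -612/235 ≈ -2.6043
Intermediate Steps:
p(c, d) = -13/6 + 1/(6*(-12 + d)) (p(c, d) = ⅔ + (1/(-12 + d) - 17)/6 = ⅔ + (-17 + 1/(-12 + d))/6 = ⅔ + (-17/6 + 1/(6*(-12 + d))) = -13/6 + 1/(6*(-12 + d)))
p(35, -35)*((0 + 6)/S) = ((157 - 13*(-35))/(6*(-12 - 35)))*((0 + 6)/5) = ((⅙)*(157 + 455)/(-47))*(6*(⅕)) = ((⅙)*(-1/47)*612)*(6/5) = -102/47*6/5 = -612/235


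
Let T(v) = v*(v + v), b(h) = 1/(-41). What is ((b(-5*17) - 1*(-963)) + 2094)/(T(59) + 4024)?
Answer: 62668/225213 ≈ 0.27826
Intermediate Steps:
b(h) = -1/41
T(v) = 2*v² (T(v) = v*(2*v) = 2*v²)
((b(-5*17) - 1*(-963)) + 2094)/(T(59) + 4024) = ((-1/41 - 1*(-963)) + 2094)/(2*59² + 4024) = ((-1/41 + 963) + 2094)/(2*3481 + 4024) = (39482/41 + 2094)/(6962 + 4024) = (125336/41)/10986 = (125336/41)*(1/10986) = 62668/225213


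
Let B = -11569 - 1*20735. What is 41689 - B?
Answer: 73993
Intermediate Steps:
B = -32304 (B = -11569 - 20735 = -32304)
41689 - B = 41689 - 1*(-32304) = 41689 + 32304 = 73993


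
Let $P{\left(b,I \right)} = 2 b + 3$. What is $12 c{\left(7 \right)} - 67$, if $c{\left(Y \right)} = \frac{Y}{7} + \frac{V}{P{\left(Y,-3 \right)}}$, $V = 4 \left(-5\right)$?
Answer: $- \frac{1175}{17} \approx -69.118$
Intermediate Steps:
$P{\left(b,I \right)} = 3 + 2 b$
$V = -20$
$c{\left(Y \right)} = - \frac{20}{3 + 2 Y} + \frac{Y}{7}$ ($c{\left(Y \right)} = \frac{Y}{7} - \frac{20}{3 + 2 Y} = - \frac{20}{3 + 2 Y} + \frac{Y}{7}$)
$12 c{\left(7 \right)} - 67 = 12 \frac{-140 + 7 \left(3 + 2 \cdot 7\right)}{7 \left(3 + 2 \cdot 7\right)} - 67 = 12 \frac{-140 + 7 \left(3 + 14\right)}{7 \left(3 + 14\right)} - 67 = 12 \frac{-140 + 7 \cdot 17}{7 \cdot 17} - 67 = 12 \cdot \frac{1}{7} \cdot \frac{1}{17} \left(-140 + 119\right) - 67 = 12 \cdot \frac{1}{7} \cdot \frac{1}{17} \left(-21\right) - 67 = 12 \left(- \frac{3}{17}\right) - 67 = - \frac{36}{17} - 67 = - \frac{1175}{17}$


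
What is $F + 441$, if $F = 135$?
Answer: $576$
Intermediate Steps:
$F + 441 = 135 + 441 = 576$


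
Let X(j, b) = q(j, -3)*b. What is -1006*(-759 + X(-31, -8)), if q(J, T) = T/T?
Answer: 771602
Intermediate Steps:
q(J, T) = 1
X(j, b) = b (X(j, b) = 1*b = b)
-1006*(-759 + X(-31, -8)) = -1006*(-759 - 8) = -1006*(-767) = 771602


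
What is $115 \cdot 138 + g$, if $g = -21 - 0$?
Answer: $15849$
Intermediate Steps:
$g = -21$ ($g = -21 + 0 = -21$)
$115 \cdot 138 + g = 115 \cdot 138 - 21 = 15870 - 21 = 15849$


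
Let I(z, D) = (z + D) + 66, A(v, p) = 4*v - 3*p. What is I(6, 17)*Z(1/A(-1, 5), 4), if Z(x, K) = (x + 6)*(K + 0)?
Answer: 40228/19 ≈ 2117.3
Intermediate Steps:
A(v, p) = -3*p + 4*v
I(z, D) = 66 + D + z (I(z, D) = (D + z) + 66 = 66 + D + z)
Z(x, K) = K*(6 + x) (Z(x, K) = (6 + x)*K = K*(6 + x))
I(6, 17)*Z(1/A(-1, 5), 4) = (66 + 17 + 6)*(4*(6 + 1/(-3*5 + 4*(-1)))) = 89*(4*(6 + 1/(-15 - 4))) = 89*(4*(6 + 1/(-19))) = 89*(4*(6 - 1/19)) = 89*(4*(113/19)) = 89*(452/19) = 40228/19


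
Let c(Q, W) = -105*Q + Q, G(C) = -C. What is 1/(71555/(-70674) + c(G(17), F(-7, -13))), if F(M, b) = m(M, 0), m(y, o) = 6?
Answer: 70674/124880077 ≈ 0.00056593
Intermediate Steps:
F(M, b) = 6
c(Q, W) = -104*Q
1/(71555/(-70674) + c(G(17), F(-7, -13))) = 1/(71555/(-70674) - (-104)*17) = 1/(71555*(-1/70674) - 104*(-17)) = 1/(-71555/70674 + 1768) = 1/(124880077/70674) = 70674/124880077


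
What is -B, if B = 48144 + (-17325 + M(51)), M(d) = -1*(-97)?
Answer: -30916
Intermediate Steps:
M(d) = 97
B = 30916 (B = 48144 + (-17325 + 97) = 48144 - 17228 = 30916)
-B = -1*30916 = -30916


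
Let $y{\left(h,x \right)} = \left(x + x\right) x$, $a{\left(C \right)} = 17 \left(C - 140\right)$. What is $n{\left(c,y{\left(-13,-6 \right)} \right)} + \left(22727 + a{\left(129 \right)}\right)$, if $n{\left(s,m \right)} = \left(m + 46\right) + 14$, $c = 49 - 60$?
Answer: $22672$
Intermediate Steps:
$c = -11$
$a{\left(C \right)} = -2380 + 17 C$ ($a{\left(C \right)} = 17 \left(-140 + C\right) = -2380 + 17 C$)
$y{\left(h,x \right)} = 2 x^{2}$ ($y{\left(h,x \right)} = 2 x x = 2 x^{2}$)
$n{\left(s,m \right)} = 60 + m$ ($n{\left(s,m \right)} = \left(46 + m\right) + 14 = 60 + m$)
$n{\left(c,y{\left(-13,-6 \right)} \right)} + \left(22727 + a{\left(129 \right)}\right) = \left(60 + 2 \left(-6\right)^{2}\right) + \left(22727 + \left(-2380 + 17 \cdot 129\right)\right) = \left(60 + 2 \cdot 36\right) + \left(22727 + \left(-2380 + 2193\right)\right) = \left(60 + 72\right) + \left(22727 - 187\right) = 132 + 22540 = 22672$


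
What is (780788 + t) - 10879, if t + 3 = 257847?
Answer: 1027753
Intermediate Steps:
t = 257844 (t = -3 + 257847 = 257844)
(780788 + t) - 10879 = (780788 + 257844) - 10879 = 1038632 - 10879 = 1027753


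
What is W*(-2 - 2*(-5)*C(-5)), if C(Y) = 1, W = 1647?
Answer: 13176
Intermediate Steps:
W*(-2 - 2*(-5)*C(-5)) = 1647*(-2 - 2*(-5)) = 1647*(-2 - (-10)) = 1647*(-2 - 1*(-10)) = 1647*(-2 + 10) = 1647*8 = 13176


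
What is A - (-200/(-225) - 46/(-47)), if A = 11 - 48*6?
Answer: -117961/423 ≈ -278.87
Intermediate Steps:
A = -277 (A = 11 - 8*36 = 11 - 288 = -277)
A - (-200/(-225) - 46/(-47)) = -277 - (-200/(-225) - 46/(-47)) = -277 - (-200*(-1/225) - 46*(-1/47)) = -277 - (8/9 + 46/47) = -277 - 1*790/423 = -277 - 790/423 = -117961/423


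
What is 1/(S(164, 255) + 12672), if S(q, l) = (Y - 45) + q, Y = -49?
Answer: 1/12742 ≈ 7.8481e-5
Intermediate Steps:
S(q, l) = -94 + q (S(q, l) = (-49 - 45) + q = -94 + q)
1/(S(164, 255) + 12672) = 1/((-94 + 164) + 12672) = 1/(70 + 12672) = 1/12742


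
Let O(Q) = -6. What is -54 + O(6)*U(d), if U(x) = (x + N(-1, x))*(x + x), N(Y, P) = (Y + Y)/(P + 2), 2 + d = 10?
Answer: -4014/5 ≈ -802.80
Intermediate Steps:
d = 8 (d = -2 + 10 = 8)
N(Y, P) = 2*Y/(2 + P) (N(Y, P) = (2*Y)/(2 + P) = 2*Y/(2 + P))
U(x) = 2*x*(x - 2/(2 + x)) (U(x) = (x + 2*(-1)/(2 + x))*(x + x) = (x - 2/(2 + x))*(2*x) = 2*x*(x - 2/(2 + x)))
-54 + O(6)*U(d) = -54 - 12*8*(-2 + 8*(2 + 8))/(2 + 8) = -54 - 12*8*(-2 + 8*10)/10 = -54 - 12*8*(-2 + 80)/10 = -54 - 12*8*78/10 = -54 - 6*624/5 = -54 - 3744/5 = -4014/5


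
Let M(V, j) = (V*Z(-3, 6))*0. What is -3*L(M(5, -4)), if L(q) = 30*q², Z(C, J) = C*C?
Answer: 0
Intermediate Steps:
Z(C, J) = C²
M(V, j) = 0 (M(V, j) = (V*(-3)²)*0 = (V*9)*0 = (9*V)*0 = 0)
-3*L(M(5, -4)) = -90*0² = -90*0 = -3*0 = 0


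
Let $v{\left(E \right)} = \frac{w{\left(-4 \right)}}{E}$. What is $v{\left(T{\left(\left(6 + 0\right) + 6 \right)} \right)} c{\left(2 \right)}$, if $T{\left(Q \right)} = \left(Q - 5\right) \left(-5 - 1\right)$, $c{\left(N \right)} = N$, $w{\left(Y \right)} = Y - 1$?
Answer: $\frac{5}{21} \approx 0.2381$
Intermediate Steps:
$w{\left(Y \right)} = -1 + Y$ ($w{\left(Y \right)} = Y - 1 = -1 + Y$)
$T{\left(Q \right)} = 30 - 6 Q$ ($T{\left(Q \right)} = \left(-5 + Q\right) \left(-6\right) = 30 - 6 Q$)
$v{\left(E \right)} = - \frac{5}{E}$ ($v{\left(E \right)} = \frac{-1 - 4}{E} = - \frac{5}{E}$)
$v{\left(T{\left(\left(6 + 0\right) + 6 \right)} \right)} c{\left(2 \right)} = - \frac{5}{30 - 6 \left(\left(6 + 0\right) + 6\right)} 2 = - \frac{5}{30 - 6 \left(6 + 6\right)} 2 = - \frac{5}{30 - 72} \cdot 2 = - \frac{5}{-42} \cdot 2 = \left(-5\right) \left(- \frac{1}{42}\right) 2 = \frac{5}{42} \cdot 2 = \frac{5}{21}$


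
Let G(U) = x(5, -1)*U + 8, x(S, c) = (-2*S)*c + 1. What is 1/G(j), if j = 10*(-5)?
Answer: -1/542 ≈ -0.0018450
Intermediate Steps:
j = -50
x(S, c) = 1 - 2*S*c (x(S, c) = -2*S*c + 1 = 1 - 2*S*c)
G(U) = 8 + 11*U (G(U) = (1 - 2*5*(-1))*U + 8 = (1 + 10)*U + 8 = 11*U + 8 = 8 + 11*U)
1/G(j) = 1/(8 + 11*(-50)) = 1/(8 - 550) = 1/(-542) = -1/542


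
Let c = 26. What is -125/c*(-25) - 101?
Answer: 499/26 ≈ 19.192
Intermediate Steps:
-125/c*(-25) - 101 = -125/26*(-25) - 101 = 3125/26 - 101 = 499/26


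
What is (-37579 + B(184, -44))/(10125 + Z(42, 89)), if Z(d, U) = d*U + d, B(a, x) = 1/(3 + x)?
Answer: -102716/38007 ≈ -2.7026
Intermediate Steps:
Z(d, U) = d + U*d (Z(d, U) = U*d + d = d + U*d)
(-37579 + B(184, -44))/(10125 + Z(42, 89)) = (-37579 + 1/(3 - 44))/(10125 + 42*(1 + 89)) = (-37579 + 1/(-41))/(10125 + 42*90) = (-37579 - 1/41)/(10125 + 3780) = -1540740/41/13905 = -1540740/41*1/13905 = -102716/38007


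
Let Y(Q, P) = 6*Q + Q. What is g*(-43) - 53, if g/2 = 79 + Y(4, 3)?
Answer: -9255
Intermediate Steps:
Y(Q, P) = 7*Q
g = 214 (g = 2*(79 + 7*4) = 2*(79 + 28) = 2*107 = 214)
g*(-43) - 53 = 214*(-43) - 53 = -9202 - 53 = -9255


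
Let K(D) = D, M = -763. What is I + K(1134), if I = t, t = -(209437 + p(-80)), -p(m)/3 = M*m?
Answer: -25183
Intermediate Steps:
p(m) = 2289*m (p(m) = -(-2289)*m = 2289*m)
t = -26317 (t = -(209437 + 2289*(-80)) = -(209437 - 183120) = -1*26317 = -26317)
I = -26317
I + K(1134) = -26317 + 1134 = -25183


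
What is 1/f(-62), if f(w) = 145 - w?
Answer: 1/207 ≈ 0.0048309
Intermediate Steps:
1/f(-62) = 1/(145 - 1*(-62)) = 1/(145 + 62) = 1/207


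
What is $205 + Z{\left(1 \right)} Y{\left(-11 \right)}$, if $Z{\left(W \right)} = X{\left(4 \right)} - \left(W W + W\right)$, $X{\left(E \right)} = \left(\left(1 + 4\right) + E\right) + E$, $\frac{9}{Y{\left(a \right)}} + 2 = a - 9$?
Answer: $\frac{401}{2} \approx 200.5$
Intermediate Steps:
$Y{\left(a \right)} = \frac{9}{-11 + a}$ ($Y{\left(a \right)} = \frac{9}{-2 + \left(a - 9\right)} = \frac{9}{-2 + \left(-9 + a\right)} = \frac{9}{-11 + a}$)
$X{\left(E \right)} = 5 + 2 E$ ($X{\left(E \right)} = \left(5 + E\right) + E = 5 + 2 E$)
$Z{\left(W \right)} = 13 - W - W^{2}$ ($Z{\left(W \right)} = \left(5 + 2 \cdot 4\right) - \left(W W + W\right) = \left(5 + 8\right) - \left(W^{2} + W\right) = 13 - \left(W + W^{2}\right) = 13 - W - W^{2}$)
$205 + Z{\left(1 \right)} Y{\left(-11 \right)} = 205 + \left(13 - 1 - 1^{2}\right) \frac{9}{-11 - 11} = 205 + \left(13 - 1 - 1\right) \frac{9}{-22} = 205 + \left(13 - 1 - 1\right) 9 \left(- \frac{1}{22}\right) = 205 + 11 \left(- \frac{9}{22}\right) = 205 - \frac{9}{2} = \frac{401}{2}$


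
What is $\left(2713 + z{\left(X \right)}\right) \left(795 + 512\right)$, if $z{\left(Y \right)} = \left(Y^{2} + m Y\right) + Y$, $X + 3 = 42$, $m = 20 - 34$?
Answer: $4871189$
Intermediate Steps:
$m = -14$ ($m = 20 - 34 = -14$)
$X = 39$ ($X = -3 + 42 = 39$)
$z{\left(Y \right)} = Y^{2} - 13 Y$ ($z{\left(Y \right)} = \left(Y^{2} - 14 Y\right) + Y = Y^{2} - 13 Y$)
$\left(2713 + z{\left(X \right)}\right) \left(795 + 512\right) = \left(2713 + 39 \left(-13 + 39\right)\right) \left(795 + 512\right) = \left(2713 + 39 \cdot 26\right) 1307 = \left(2713 + 1014\right) 1307 = 3727 \cdot 1307 = 4871189$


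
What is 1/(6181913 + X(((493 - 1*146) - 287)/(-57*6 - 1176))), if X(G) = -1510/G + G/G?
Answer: 1/6220117 ≈ 1.6077e-7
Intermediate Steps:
X(G) = 1 - 1510/G (X(G) = -1510/G + 1 = 1 - 1510/G)
1/(6181913 + X(((493 - 1*146) - 287)/(-57*6 - 1176))) = 1/(6181913 + (-1510 + ((493 - 1*146) - 287)/(-57*6 - 1176))/((((493 - 1*146) - 287)/(-57*6 - 1176)))) = 1/(6181913 + (-1510 + ((493 - 146) - 287)/(-342 - 1176))/((((493 - 146) - 287)/(-342 - 1176)))) = 1/(6181913 + (-1510 + (347 - 287)/(-1518))/(((347 - 287)/(-1518)))) = 1/(6181913 + (-1510 + 60*(-1/1518))/((60*(-1/1518)))) = 1/(6181913 + (-1510 - 10/253)/(-10/253)) = 1/(6181913 - 253/10*(-382040/253)) = 1/(6181913 + 38204) = 1/6220117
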